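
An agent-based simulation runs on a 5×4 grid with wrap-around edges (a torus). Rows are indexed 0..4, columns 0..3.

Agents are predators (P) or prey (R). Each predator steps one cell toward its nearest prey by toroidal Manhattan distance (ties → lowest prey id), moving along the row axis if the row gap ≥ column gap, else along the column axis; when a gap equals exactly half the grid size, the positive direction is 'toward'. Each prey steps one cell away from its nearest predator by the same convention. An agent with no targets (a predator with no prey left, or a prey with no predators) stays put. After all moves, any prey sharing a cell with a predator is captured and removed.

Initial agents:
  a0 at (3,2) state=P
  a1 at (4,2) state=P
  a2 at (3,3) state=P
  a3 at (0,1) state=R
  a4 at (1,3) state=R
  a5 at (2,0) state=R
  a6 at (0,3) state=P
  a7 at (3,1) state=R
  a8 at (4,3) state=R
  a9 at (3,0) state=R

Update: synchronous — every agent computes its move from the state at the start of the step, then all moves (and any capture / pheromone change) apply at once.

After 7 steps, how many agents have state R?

4

t=1: a0@(3,1):P a1@(4,3):P a2@(4,3):P a3@(1,1):R a4@(2,3):R a5@(1,0):R a6@(1,3):P a7@(3,0):R a8@(4,0):R
t=2: a0@(3,0):P a1@(4,0):P a2@(4,0):P a3@(0,1):R a4@(3,3):R a5@(1,1):R a6@(2,3):P a7@(3,3):R a8@(4,1):R
t=3: a0@(3,3):P a1@(4,1):P a2@(4,1):P a3@(1,1):R a4@(3,2):R a5@(0,1):R a6@(3,3):P a7@(3,2):R a8@(4,2):R
t=4: a0@(3,2):P a1@(0,1):P a2@(0,1):P a3@(2,1):R a4@(3,1):R a5@(1,1):R a6@(3,2):P a7@(3,1):R a8@(4,3):R
t=5: a0@(3,1):P a1@(1,1):P a2@(1,1):P a4@(3,0):R a5@(2,1):R a6@(3,1):P a7@(3,0):R a8@(0,3):R
t=6: a0@(3,0):P a1@(2,1):P a2@(2,1):P a4@(3,3):R a5@(1,1):R a6@(3,0):P a7@(3,3):R a8@(0,2):R
t=7: a0@(3,3):P a1@(1,1):P a2@(1,1):P a4@(3,2):R a5@(0,1):R a6@(3,3):P a7@(3,2):R a8@(4,2):R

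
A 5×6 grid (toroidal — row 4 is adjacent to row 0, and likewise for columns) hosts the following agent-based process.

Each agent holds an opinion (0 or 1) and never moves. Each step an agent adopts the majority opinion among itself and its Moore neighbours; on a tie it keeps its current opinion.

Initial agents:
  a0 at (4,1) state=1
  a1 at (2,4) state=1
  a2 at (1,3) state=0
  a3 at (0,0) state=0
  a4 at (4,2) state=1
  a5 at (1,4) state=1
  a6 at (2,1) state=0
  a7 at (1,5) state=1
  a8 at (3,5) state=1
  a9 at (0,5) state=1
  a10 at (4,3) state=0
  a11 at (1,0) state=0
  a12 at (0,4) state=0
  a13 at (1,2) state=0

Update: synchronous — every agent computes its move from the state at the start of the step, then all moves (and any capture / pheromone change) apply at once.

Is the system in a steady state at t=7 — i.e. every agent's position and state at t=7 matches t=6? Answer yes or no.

yes

t=1: a0@(4,1):1 a1@(2,4):1 a2@(1,3):0 a3@(0,0):1 a4@(4,2):1 a5@(1,4):1 a6@(2,1):0 a7@(1,5):1 a8@(3,5):1 a9@(0,5):1 a10@(4,3):0 a11@(1,0):0 a12@(0,4):0 a13@(1,2):0
t=2: a0@(4,1):1 a1@(2,4):1 a2@(1,3):0 a3@(0,0):1 a4@(4,2):1 a5@(1,4):1 a6@(2,1):0 a7@(1,5):1 a8@(3,5):1 a9@(0,5):1 a10@(4,3):0 a11@(1,0):1 a12@(0,4):0 a13@(1,2):0
t=3: (unchanged — steady state)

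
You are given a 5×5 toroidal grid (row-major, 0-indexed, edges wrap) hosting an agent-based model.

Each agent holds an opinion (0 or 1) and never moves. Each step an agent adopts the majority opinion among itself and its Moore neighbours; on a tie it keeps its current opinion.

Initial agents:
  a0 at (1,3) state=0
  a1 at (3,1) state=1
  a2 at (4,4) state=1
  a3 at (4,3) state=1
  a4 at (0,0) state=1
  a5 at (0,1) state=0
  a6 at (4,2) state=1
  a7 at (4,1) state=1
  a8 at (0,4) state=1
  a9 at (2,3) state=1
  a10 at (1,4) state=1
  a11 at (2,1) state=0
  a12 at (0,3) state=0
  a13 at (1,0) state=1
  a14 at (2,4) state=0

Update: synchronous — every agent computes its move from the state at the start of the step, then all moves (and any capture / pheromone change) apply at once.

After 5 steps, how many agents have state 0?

t=1: a0@(1,3):0 a1@(3,1):1 a2@(4,4):1 a3@(4,3):1 a4@(0,0):1 a5@(0,1):1 a6@(4,2):1 a7@(4,1):1 a8@(0,4):1 a9@(2,3):1 a10@(1,4):1 a11@(2,1):1 a12@(0,3):1 a13@(1,0):1 a14@(2,4):1
t=2: a0@(1,3):1 a1@(3,1):1 a2@(4,4):1 a3@(4,3):1 a4@(0,0):1 a5@(0,1):1 a6@(4,2):1 a7@(4,1):1 a8@(0,4):1 a9@(2,3):1 a10@(1,4):1 a11@(2,1):1 a12@(0,3):1 a13@(1,0):1 a14@(2,4):1
t=3: (unchanged — steady state)

0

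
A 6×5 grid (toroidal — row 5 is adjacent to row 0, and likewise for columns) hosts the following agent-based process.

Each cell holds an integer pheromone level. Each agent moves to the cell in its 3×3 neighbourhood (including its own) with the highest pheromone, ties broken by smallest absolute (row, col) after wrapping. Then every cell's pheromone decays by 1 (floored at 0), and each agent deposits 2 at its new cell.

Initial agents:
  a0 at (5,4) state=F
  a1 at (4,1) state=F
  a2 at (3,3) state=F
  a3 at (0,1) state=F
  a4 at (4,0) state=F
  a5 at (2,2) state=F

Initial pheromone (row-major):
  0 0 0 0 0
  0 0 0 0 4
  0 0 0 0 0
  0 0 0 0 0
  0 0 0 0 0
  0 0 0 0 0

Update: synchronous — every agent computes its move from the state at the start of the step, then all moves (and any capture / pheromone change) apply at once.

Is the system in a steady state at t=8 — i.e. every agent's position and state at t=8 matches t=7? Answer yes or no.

t=1: a0@(0,0) a1@(3,0) a2@(2,2) a3@(0,0) a4@(3,0) a5@(1,1) | pheromone: 4 0 0 0 0 / 0 2 0 0 3 / 0 0 2 0 0 / 4 0 0 0 0 / 0 0 0 0 0 / 0 0 0 0 0
t=2: a0@(0,0) a1@(3,0) a2@(1,1) a3@(0,0) a4@(3,0) a5@(0,0) | pheromone: 9 0 0 0 0 / 0 3 0 0 2 / 0 0 1 0 0 / 7 0 0 0 0 / 0 0 0 0 0 / 0 0 0 0 0
t=3: a0@(0,0) a1@(3,0) a2@(0,0) a3@(0,0) a4@(3,0) a5@(0,0) | pheromone: 16 0 0 0 0 / 0 2 0 0 1 / 0 0 0 0 0 / 10 0 0 0 0 / 0 0 0 0 0 / 0 0 0 0 0
t=4: a0@(0,0) a1@(3,0) a2@(0,0) a3@(0,0) a4@(3,0) a5@(0,0) | pheromone: 23 0 0 0 0 / 0 1 0 0 0 / 0 0 0 0 0 / 13 0 0 0 0 / 0 0 0 0 0 / 0 0 0 0 0
t=5: a0@(0,0) a1@(3,0) a2@(0,0) a3@(0,0) a4@(3,0) a5@(0,0) | pheromone: 30 0 0 0 0 / 0 0 0 0 0 / 0 0 0 0 0 / 16 0 0 0 0 / 0 0 0 0 0 / 0 0 0 0 0
t=6: a0@(0,0) a1@(3,0) a2@(0,0) a3@(0,0) a4@(3,0) a5@(0,0) | pheromone: 37 0 0 0 0 / 0 0 0 0 0 / 0 0 0 0 0 / 19 0 0 0 0 / 0 0 0 0 0 / 0 0 0 0 0
t=7: a0@(0,0) a1@(3,0) a2@(0,0) a3@(0,0) a4@(3,0) a5@(0,0) | pheromone: 44 0 0 0 0 / 0 0 0 0 0 / 0 0 0 0 0 / 22 0 0 0 0 / 0 0 0 0 0 / 0 0 0 0 0
t=8: a0@(0,0) a1@(3,0) a2@(0,0) a3@(0,0) a4@(3,0) a5@(0,0) | pheromone: 51 0 0 0 0 / 0 0 0 0 0 / 0 0 0 0 0 / 25 0 0 0 0 / 0 0 0 0 0 / 0 0 0 0 0

yes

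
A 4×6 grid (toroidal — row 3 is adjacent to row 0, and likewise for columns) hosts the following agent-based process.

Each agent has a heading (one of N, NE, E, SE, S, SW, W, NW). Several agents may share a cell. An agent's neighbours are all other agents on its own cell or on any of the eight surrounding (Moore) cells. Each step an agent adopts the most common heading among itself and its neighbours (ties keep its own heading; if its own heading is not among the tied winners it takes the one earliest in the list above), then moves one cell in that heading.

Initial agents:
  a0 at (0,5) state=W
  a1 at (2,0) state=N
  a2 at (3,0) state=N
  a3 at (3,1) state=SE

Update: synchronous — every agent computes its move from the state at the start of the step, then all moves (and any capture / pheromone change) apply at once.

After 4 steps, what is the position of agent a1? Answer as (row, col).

t=1: a0@(0,4):W a1@(1,0):N a2@(2,0):N a3@(2,1):N
t=2: a0@(0,3):W a1@(0,0):N a2@(1,0):N a3@(1,1):N
t=3: a0@(0,2):W a1@(3,0):N a2@(0,0):N a3@(0,1):N
t=4: a0@(0,1):W a1@(2,0):N a2@(3,0):N a3@(3,1):N

(2, 0)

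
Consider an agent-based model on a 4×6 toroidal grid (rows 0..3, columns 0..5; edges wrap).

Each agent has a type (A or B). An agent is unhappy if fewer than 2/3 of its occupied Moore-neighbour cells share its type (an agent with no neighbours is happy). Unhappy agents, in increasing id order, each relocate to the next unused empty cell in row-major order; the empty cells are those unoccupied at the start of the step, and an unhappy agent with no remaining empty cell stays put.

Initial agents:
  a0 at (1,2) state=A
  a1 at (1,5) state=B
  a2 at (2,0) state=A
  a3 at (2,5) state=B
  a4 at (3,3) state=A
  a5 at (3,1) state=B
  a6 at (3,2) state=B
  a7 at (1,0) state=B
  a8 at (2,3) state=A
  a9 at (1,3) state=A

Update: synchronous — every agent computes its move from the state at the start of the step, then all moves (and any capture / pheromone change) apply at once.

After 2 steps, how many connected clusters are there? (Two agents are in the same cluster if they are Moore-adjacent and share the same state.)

3

t=1: a0@(1,2):A a1@(1,5):B a2@(0,0):A a3@(2,5):B a4@(0,1):A a5@(0,2):B a6@(0,3):B a7@(1,0):B a8@(2,3):A a9@(1,3):A
t=2: a0@(0,4):A a1@(1,5):B a2@(0,5):A a3@(2,5):B a4@(1,1):A a5@(1,4):B a6@(2,0):B a7@(2,1):B a8@(2,3):A a9@(2,2):A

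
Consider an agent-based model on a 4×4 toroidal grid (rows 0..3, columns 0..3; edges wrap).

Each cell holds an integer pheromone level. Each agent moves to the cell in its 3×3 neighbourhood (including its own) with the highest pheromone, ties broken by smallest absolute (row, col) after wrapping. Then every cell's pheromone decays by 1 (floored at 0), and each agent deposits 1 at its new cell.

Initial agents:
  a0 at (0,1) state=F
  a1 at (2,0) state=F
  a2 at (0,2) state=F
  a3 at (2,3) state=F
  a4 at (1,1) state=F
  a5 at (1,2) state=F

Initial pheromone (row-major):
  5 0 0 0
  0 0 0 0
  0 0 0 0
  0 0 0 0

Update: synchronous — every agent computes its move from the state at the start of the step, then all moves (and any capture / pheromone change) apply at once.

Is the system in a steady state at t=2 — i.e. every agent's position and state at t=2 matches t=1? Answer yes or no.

no

t=1: a0@(0,0) a1@(1,0) a2@(0,1) a3@(1,0) a4@(0,0) a5@(0,1) | pheromone: 6 2 0 0 / 2 0 0 0 / 0 0 0 0 / 0 0 0 0
t=2: a0@(0,0) a1@(0,0) a2@(0,0) a3@(0,0) a4@(0,0) a5@(0,0) | pheromone: 11 1 0 0 / 1 0 0 0 / 0 0 0 0 / 0 0 0 0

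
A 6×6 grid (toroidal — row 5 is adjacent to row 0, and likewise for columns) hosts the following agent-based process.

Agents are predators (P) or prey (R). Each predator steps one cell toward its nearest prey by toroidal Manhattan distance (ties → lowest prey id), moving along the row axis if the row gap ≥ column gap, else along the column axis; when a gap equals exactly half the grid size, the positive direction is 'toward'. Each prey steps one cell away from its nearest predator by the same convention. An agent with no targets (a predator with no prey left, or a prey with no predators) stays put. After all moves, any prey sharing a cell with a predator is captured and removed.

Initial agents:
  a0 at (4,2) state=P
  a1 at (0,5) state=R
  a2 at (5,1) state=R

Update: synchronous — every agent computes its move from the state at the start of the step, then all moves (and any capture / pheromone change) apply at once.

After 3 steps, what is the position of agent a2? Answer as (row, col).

(2, 1)

t=1: a0@(5,2):P a1@(0,4):R a2@(0,1):R
t=2: a0@(0,2):P a1@(0,5):R a2@(1,1):R
t=3: a0@(1,2):P a1@(0,4):R a2@(2,1):R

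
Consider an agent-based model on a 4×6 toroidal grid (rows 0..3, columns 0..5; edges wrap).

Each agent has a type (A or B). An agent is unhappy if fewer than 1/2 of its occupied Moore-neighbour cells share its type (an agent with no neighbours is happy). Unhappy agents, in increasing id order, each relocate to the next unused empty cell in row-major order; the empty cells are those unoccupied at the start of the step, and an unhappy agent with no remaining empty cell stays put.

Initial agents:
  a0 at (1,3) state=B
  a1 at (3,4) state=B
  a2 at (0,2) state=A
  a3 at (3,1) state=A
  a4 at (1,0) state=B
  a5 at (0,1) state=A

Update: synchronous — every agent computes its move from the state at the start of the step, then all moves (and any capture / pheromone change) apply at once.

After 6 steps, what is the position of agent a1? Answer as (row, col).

t=1: a0@(0,0):B a1@(3,4):B a2@(0,2):A a3@(3,1):A a4@(0,3):B a5@(0,1):A
t=2: a0@(0,4):B a1@(3,4):B a2@(0,2):A a3@(3,1):A a4@(0,3):B a5@(0,1):A
t=3: (unchanged — steady state)

(3, 4)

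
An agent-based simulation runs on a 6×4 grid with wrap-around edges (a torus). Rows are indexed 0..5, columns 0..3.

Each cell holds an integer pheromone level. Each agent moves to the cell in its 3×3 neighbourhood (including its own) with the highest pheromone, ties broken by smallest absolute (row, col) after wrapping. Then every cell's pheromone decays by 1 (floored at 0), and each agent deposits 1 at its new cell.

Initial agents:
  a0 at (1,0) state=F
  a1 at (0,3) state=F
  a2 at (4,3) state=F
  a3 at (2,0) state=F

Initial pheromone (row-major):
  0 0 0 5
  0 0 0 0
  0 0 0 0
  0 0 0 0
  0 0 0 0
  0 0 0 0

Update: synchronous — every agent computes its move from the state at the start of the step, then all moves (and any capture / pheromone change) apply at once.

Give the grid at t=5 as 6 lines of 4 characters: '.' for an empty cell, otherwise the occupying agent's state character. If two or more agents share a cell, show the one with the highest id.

...F
....
....
F...
....
....

t=1: a0@(0,3) a1@(0,3) a2@(3,0) a3@(1,0) | pheromone: 0 0 0 6 / 1 0 0 0 / 0 0 0 0 / 1 0 0 0 / 0 0 0 0 / 0 0 0 0
t=2: a0@(0,3) a1@(0,3) a2@(3,0) a3@(0,3) | pheromone: 0 0 0 8 / 0 0 0 0 / 0 0 0 0 / 1 0 0 0 / 0 0 0 0 / 0 0 0 0
t=3: a0@(0,3) a1@(0,3) a2@(3,0) a3@(0,3) | pheromone: 0 0 0 10 / 0 0 0 0 / 0 0 0 0 / 1 0 0 0 / 0 0 0 0 / 0 0 0 0
t=4: a0@(0,3) a1@(0,3) a2@(3,0) a3@(0,3) | pheromone: 0 0 0 12 / 0 0 0 0 / 0 0 0 0 / 1 0 0 0 / 0 0 0 0 / 0 0 0 0
t=5: a0@(0,3) a1@(0,3) a2@(3,0) a3@(0,3) | pheromone: 0 0 0 14 / 0 0 0 0 / 0 0 0 0 / 1 0 0 0 / 0 0 0 0 / 0 0 0 0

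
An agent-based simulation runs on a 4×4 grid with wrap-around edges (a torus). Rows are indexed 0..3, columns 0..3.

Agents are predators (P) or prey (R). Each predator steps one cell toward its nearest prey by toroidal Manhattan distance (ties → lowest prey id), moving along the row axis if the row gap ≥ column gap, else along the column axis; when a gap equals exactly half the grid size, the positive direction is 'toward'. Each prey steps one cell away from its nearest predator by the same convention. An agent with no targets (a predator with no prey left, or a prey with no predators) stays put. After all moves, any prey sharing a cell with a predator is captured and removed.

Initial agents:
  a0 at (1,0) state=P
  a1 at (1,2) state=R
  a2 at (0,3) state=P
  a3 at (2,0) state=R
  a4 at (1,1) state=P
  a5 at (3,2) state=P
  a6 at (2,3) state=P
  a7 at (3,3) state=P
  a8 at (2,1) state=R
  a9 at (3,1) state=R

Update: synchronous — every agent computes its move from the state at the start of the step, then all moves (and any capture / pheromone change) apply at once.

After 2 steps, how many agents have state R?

2

t=1: a0@(2,0):P a2@(1,3):P a3@(3,0):R a4@(1,2):P a5@(3,1):P a6@(2,0):P a7@(2,3):P a9@(3,0):R
t=2: a0@(3,0):P a2@(2,3):P a3@(0,0):R a4@(2,2):P a5@(3,0):P a6@(3,0):P a7@(3,3):P a9@(0,0):R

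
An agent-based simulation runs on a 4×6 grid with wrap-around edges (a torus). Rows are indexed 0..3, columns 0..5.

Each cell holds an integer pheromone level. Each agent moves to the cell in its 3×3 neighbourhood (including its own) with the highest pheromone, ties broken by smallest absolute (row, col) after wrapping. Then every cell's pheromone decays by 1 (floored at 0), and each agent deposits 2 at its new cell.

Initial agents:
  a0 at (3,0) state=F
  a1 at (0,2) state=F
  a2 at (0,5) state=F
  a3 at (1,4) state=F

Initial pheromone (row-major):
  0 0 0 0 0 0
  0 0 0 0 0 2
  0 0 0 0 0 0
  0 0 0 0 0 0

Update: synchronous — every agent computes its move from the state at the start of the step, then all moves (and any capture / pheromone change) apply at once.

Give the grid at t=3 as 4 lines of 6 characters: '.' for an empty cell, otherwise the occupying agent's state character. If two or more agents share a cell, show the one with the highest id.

t=1: a0@(0,0) a1@(0,1) a2@(1,5) a3@(1,5) | pheromone: 2 2 0 0 0 0 / 0 0 0 0 0 5 / 0 0 0 0 0 0 / 0 0 0 0 0 0
t=2: a0@(1,5) a1@(0,0) a2@(1,5) a3@(1,5) | pheromone: 3 1 0 0 0 0 / 0 0 0 0 0 10 / 0 0 0 0 0 0 / 0 0 0 0 0 0
t=3: a0@(1,5) a1@(1,5) a2@(1,5) a3@(1,5) | pheromone: 2 0 0 0 0 0 / 0 0 0 0 0 17 / 0 0 0 0 0 0 / 0 0 0 0 0 0

......
.....F
......
......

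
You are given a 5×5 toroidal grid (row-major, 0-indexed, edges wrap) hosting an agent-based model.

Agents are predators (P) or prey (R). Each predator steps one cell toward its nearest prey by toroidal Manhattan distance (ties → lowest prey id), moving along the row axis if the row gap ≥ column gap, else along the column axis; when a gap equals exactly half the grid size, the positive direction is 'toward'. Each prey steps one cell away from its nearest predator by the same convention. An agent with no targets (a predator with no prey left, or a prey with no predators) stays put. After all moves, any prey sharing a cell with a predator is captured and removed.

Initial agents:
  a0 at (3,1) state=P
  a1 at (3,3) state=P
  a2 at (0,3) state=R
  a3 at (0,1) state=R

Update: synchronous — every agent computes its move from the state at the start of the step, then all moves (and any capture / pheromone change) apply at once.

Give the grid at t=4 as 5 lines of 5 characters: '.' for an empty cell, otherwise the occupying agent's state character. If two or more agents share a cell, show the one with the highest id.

t=1: a0@(4,1):P a1@(4,3):P a2@(1,3):R a3@(1,1):R
t=2: a0@(0,1):P a1@(0,3):P a2@(2,3):R a3@(2,1):R
t=3: a0@(1,1):P a1@(1,3):P a2@(3,3):R a3@(3,1):R
t=4: a0@(2,1):P a1@(2,3):P a2@(4,3):R a3@(4,1):R

.....
.....
.P.P.
.....
.R.R.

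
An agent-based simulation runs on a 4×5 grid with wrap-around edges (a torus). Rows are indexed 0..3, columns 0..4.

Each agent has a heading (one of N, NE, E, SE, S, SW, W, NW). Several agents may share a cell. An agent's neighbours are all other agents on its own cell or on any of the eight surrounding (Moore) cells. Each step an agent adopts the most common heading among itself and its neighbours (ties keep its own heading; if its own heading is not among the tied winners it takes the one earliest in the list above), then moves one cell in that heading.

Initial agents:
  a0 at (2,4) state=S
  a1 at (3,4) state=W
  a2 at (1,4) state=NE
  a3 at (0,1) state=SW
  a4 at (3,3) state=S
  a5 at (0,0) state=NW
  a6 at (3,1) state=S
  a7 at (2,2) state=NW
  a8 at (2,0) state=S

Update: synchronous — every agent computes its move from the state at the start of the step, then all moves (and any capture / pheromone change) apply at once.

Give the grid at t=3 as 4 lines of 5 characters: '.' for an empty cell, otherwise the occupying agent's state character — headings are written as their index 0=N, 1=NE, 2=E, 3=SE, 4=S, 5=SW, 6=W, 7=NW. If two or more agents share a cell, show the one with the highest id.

t=1: a0@(3,4):S a1@(0,4):S a2@(2,4):S a3@(1,0):SW a4@(0,3):S a5@(3,4):NW a6@(0,1):S a7@(3,2):S a8@(3,0):S
t=2: a0@(0,4):S a1@(1,4):S a2@(3,4):S a3@(2,0):S a4@(1,3):S a5@(0,4):S a6@(1,1):S a7@(0,2):S a8@(0,0):S
t=3: a0@(1,4):S a1@(2,4):S a2@(0,4):S a3@(3,0):S a4@(2,3):S a5@(1,4):S a6@(2,1):S a7@(1,2):S a8@(1,0):S

....4
4.4.4
.4.44
4....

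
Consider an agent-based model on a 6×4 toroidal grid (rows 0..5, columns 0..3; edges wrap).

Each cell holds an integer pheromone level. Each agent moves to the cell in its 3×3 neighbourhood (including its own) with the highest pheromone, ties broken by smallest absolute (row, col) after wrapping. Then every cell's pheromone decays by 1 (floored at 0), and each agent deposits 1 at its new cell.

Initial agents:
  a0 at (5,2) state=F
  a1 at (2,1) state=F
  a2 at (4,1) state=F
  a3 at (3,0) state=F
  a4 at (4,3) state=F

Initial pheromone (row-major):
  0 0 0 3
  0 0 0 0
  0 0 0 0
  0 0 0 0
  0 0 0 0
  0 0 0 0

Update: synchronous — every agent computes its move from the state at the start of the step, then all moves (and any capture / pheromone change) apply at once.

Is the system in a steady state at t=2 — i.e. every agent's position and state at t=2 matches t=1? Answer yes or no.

no

t=1: a0@(0,3) a1@(1,0) a2@(3,0) a3@(2,0) a4@(3,0) | pheromone: 0 0 0 3 / 1 0 0 0 / 1 0 0 0 / 2 0 0 0 / 0 0 0 0 / 0 0 0 0
t=2: a0@(0,3) a1@(0,3) a2@(3,0) a3@(3,0) a4@(3,0) | pheromone: 0 0 0 4 / 0 0 0 0 / 0 0 0 0 / 4 0 0 0 / 0 0 0 0 / 0 0 0 0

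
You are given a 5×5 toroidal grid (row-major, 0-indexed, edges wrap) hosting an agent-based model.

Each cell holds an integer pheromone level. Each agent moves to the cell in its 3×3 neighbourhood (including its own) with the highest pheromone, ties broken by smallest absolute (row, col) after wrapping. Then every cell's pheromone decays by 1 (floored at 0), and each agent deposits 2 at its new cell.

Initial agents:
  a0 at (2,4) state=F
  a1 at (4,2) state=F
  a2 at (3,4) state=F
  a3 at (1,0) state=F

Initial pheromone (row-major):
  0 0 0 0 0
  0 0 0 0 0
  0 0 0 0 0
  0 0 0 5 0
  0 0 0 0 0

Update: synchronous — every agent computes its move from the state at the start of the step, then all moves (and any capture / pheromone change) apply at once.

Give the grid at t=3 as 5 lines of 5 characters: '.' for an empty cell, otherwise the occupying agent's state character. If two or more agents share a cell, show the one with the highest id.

F....
.....
.....
...F.
.....

t=1: a0@(3,3) a1@(3,3) a2@(3,3) a3@(0,0) | pheromone: 2 0 0 0 0 / 0 0 0 0 0 / 0 0 0 0 0 / 0 0 0 10 0 / 0 0 0 0 0
t=2: a0@(3,3) a1@(3,3) a2@(3,3) a3@(0,0) | pheromone: 3 0 0 0 0 / 0 0 0 0 0 / 0 0 0 0 0 / 0 0 0 15 0 / 0 0 0 0 0
t=3: a0@(3,3) a1@(3,3) a2@(3,3) a3@(0,0) | pheromone: 4 0 0 0 0 / 0 0 0 0 0 / 0 0 0 0 0 / 0 0 0 20 0 / 0 0 0 0 0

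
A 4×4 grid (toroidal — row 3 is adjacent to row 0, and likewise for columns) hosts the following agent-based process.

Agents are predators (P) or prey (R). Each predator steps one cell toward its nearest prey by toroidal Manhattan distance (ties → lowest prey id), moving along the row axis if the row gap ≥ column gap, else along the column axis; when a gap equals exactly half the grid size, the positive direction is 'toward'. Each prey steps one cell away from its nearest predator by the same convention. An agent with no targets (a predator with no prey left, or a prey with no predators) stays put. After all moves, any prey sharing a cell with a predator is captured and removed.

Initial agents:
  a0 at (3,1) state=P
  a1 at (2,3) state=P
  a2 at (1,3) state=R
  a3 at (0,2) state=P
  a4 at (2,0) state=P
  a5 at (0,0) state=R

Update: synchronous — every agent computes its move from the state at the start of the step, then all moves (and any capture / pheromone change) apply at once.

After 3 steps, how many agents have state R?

1

t=1: a0@(0,1):P a1@(1,3):P a2@(0,3):R a3@(1,2):P a4@(1,0):P
t=2: a0@(0,2):P a1@(0,3):P a2@(3,3):R a3@(0,2):P a4@(0,0):P
t=3: a0@(3,2):P a1@(3,3):P a2@(2,3):R a3@(3,2):P a4@(3,0):P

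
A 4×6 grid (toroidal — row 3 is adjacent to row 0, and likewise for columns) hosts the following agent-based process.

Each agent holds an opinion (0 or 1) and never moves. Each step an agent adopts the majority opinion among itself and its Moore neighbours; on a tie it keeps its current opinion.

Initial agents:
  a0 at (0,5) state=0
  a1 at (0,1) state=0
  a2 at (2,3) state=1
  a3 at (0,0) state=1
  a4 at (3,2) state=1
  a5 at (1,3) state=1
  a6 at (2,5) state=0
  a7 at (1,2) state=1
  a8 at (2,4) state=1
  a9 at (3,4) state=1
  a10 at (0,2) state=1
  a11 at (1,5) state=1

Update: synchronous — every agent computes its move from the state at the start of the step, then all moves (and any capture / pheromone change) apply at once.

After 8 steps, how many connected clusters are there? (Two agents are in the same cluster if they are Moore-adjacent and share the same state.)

1

t=1: a0@(0,5):1 a1@(0,1):1 a2@(2,3):1 a3@(0,0):1 a4@(3,2):1 a5@(1,3):1 a6@(2,5):1 a7@(1,2):1 a8@(2,4):1 a9@(3,4):1 a10@(0,2):1 a11@(1,5):1
t=2: (unchanged — steady state)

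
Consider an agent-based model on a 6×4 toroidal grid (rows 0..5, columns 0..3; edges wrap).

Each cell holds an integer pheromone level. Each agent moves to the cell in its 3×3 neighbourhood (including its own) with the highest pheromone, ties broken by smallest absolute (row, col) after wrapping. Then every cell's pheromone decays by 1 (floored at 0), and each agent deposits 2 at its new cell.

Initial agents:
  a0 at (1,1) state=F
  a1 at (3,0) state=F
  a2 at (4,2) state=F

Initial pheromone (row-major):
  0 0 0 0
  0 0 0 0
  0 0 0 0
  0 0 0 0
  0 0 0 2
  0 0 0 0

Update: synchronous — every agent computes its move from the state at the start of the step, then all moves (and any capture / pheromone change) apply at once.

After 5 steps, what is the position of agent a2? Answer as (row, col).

(4, 3)

t=1: a0@(0,0) a1@(4,3) a2@(4,3) | pheromone: 2 0 0 0 / 0 0 0 0 / 0 0 0 0 / 0 0 0 0 / 0 0 0 5 / 0 0 0 0
t=2: a0@(0,0) a1@(4,3) a2@(4,3) | pheromone: 3 0 0 0 / 0 0 0 0 / 0 0 0 0 / 0 0 0 0 / 0 0 0 8 / 0 0 0 0
t=3: a0@(0,0) a1@(4,3) a2@(4,3) | pheromone: 4 0 0 0 / 0 0 0 0 / 0 0 0 0 / 0 0 0 0 / 0 0 0 11 / 0 0 0 0
t=4: a0@(0,0) a1@(4,3) a2@(4,3) | pheromone: 5 0 0 0 / 0 0 0 0 / 0 0 0 0 / 0 0 0 0 / 0 0 0 14 / 0 0 0 0
t=5: a0@(0,0) a1@(4,3) a2@(4,3) | pheromone: 6 0 0 0 / 0 0 0 0 / 0 0 0 0 / 0 0 0 0 / 0 0 0 17 / 0 0 0 0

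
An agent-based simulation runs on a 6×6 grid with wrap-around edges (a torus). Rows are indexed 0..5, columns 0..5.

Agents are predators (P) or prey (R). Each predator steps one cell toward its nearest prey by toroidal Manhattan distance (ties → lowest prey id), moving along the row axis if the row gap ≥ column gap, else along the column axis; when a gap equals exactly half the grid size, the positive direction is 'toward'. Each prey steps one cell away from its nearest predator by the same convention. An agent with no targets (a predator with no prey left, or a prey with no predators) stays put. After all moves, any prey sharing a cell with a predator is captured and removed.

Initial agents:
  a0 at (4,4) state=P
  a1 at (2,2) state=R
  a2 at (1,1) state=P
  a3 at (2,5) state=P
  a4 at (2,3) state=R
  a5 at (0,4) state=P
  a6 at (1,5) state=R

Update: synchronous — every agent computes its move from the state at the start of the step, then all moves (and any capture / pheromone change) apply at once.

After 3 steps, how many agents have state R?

3

t=1: a0@(3,4):P a1@(3,2):R a2@(2,1):P a3@(1,5):P a4@(2,2):R a5@(1,4):P a6@(0,5):R
t=2: a0@(3,3):P a1@(3,1):R a2@(2,2):P a3@(0,5):P a4@(2,3):R a5@(0,4):P a6@(5,5):R
t=3: a0@(2,3):P a1@(3,0):R a2@(2,3):P a3@(5,5):P a4@(1,3):R a5@(5,4):P a6@(4,5):R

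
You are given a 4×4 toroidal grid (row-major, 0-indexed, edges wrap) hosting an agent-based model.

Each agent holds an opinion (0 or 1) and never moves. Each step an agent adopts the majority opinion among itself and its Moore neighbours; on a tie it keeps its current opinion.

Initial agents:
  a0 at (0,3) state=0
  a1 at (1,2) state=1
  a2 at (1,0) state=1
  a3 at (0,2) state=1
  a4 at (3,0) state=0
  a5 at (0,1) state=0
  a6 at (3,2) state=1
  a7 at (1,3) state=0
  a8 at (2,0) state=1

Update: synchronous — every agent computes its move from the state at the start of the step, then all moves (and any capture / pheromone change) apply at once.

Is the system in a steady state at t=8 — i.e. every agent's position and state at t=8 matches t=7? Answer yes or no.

t=1: a0@(0,3):1 a1@(1,2):0 a2@(1,0):0 a3@(0,2):1 a4@(3,0):0 a5@(0,1):1 a6@(3,2):1 a7@(1,3):1 a8@(2,0):1
t=2: a0@(0,3):1 a1@(1,2):1 a2@(1,0):1 a3@(0,2):1 a4@(3,0):1 a5@(0,1):1 a6@(3,2):1 a7@(1,3):1 a8@(2,0):1
t=3: (unchanged — steady state)

yes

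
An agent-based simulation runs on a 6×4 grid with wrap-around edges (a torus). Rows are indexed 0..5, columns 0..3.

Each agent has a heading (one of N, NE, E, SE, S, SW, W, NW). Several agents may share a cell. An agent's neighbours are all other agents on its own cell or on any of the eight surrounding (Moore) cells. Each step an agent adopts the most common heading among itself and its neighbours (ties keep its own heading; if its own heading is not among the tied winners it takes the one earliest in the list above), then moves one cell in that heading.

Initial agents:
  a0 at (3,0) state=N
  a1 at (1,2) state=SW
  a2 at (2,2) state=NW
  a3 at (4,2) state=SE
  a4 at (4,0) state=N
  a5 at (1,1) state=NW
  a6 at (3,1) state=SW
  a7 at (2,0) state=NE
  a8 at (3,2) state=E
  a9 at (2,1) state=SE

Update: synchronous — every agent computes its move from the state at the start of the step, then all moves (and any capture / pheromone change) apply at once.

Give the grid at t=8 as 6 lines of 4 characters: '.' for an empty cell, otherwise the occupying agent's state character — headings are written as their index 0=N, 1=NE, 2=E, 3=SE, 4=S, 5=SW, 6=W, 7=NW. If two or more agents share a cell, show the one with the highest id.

t=1: a0@(2,0):N a1@(0,1):NW a2@(1,1):NW a3@(5,3):SE a4@(3,0):N a5@(0,0):NW a6@(2,1):N a7@(1,1):NE a8@(4,3):SE a9@(3,0):SW
t=2: a0@(1,0):N a1@(5,0):NW a2@(0,0):NW a3@(0,0):SE a4@(2,0):N a5@(5,3):NW a6@(1,1):N a7@(0,0):NW a8@(5,0):SE a9@(2,0):N
t=3: a0@(0,0):N a1@(4,3):NW a2@(5,3):NW a3@(5,3):NW a4@(1,0):N a5@(4,2):NW a6@(0,1):N a7@(5,3):NW a8@(4,3):NW a9@(1,0):N
t=4: a0@(5,0):N a1@(3,2):NW a2@(4,2):NW a3@(4,2):NW a4@(0,0):N a5@(3,1):NW a6@(5,1):N a7@(4,2):NW a8@(3,2):NW a9@(0,0):N
t=5: a0@(4,0):N a1@(2,1):NW a2@(3,1):NW a3@(3,1):NW a4@(5,0):N a5@(2,0):NW a6@(4,1):N a7@(3,1):NW a8@(2,1):NW a9@(5,0):N
t=6: a0@(3,0):N a1@(1,0):NW a2@(2,0):NW a3@(2,0):NW a4@(4,0):N a5@(1,3):NW a6@(3,1):N a7@(2,0):NW a8@(1,0):NW a9@(4,0):N
t=7: a0@(2,0):N a1@(0,3):NW a2@(1,3):NW a3@(1,3):NW a4@(3,0):N a5@(0,2):NW a6@(2,1):N a7@(1,3):NW a8@(0,3):NW a9@(3,0):N
t=8: a0@(1,0):N a1@(5,2):NW a2@(0,2):NW a3@(0,2):NW a4@(2,0):N a5@(5,1):NW a6@(1,1):N a7@(0,2):NW a8@(5,2):NW a9@(2,0):N

..7.
00..
0...
....
....
.77.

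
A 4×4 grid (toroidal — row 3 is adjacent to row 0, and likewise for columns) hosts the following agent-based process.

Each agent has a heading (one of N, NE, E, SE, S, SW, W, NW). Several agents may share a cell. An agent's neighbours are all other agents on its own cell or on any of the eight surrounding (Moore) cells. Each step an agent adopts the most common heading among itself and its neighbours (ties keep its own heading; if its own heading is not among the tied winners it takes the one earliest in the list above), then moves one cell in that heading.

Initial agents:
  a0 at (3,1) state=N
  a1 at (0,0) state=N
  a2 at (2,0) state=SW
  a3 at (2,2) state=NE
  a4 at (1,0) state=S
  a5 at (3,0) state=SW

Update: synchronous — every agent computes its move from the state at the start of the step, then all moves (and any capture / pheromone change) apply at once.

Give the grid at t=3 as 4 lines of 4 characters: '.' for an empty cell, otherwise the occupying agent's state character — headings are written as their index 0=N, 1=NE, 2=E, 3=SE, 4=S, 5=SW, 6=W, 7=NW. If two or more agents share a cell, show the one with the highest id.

00..
05..
.5..
0...

t=1: a0@(2,1):N a1@(3,0):N a2@(3,3):SW a3@(1,3):NE a4@(2,0):S a5@(0,3):SW
t=2: a0@(1,1):N a1@(2,0):N a2@(0,2):SW a3@(0,0):NE a4@(1,0):N a5@(1,2):SW
t=3: a0@(0,1):N a1@(1,0):N a2@(1,1):SW a3@(3,0):N a4@(0,0):N a5@(2,1):SW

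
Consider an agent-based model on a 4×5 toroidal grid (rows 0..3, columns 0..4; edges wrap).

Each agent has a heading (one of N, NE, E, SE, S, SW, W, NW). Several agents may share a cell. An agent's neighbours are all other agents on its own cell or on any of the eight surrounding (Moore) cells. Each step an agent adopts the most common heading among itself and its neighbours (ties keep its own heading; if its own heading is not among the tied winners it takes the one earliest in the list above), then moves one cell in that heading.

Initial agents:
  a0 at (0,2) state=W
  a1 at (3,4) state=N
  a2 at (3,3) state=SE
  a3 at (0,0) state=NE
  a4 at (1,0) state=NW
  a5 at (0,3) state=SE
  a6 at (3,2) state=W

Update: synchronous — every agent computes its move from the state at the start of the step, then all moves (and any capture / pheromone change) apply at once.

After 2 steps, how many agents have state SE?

4

t=1: a0@(0,1):W a1@(0,0):SE a2@(0,4):SE a3@(3,1):NE a4@(0,4):NW a5@(1,4):SE a6@(3,1):W
t=2: a0@(0,0):W a1@(1,1):SE a2@(1,0):SE a3@(3,0):W a4@(1,0):SE a5@(2,0):SE a6@(3,0):W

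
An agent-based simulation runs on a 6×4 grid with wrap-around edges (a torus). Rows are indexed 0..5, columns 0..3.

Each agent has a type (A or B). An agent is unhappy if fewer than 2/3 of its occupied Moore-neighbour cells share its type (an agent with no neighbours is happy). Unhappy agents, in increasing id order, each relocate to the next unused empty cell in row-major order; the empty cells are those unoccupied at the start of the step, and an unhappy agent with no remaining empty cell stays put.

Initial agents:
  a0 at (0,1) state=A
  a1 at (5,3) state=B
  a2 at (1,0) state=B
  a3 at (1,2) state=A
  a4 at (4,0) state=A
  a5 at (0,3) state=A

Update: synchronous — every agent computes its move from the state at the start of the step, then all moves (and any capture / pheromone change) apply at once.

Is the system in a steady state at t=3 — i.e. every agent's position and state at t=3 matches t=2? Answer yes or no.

t=1: a0@(0,0):A a1@(0,2):B a2@(1,1):B a3@(1,2):A a4@(1,3):A a5@(2,0):A
t=2: a0@(0,1):A a1@(0,3):B a2@(1,0):B a3@(2,1):A a4@(1,3):A a5@(2,2):A
t=3: a0@(0,0):A a1@(0,2):B a2@(1,1):B a3@(1,2):A a4@(2,0):A a5@(2,2):A

no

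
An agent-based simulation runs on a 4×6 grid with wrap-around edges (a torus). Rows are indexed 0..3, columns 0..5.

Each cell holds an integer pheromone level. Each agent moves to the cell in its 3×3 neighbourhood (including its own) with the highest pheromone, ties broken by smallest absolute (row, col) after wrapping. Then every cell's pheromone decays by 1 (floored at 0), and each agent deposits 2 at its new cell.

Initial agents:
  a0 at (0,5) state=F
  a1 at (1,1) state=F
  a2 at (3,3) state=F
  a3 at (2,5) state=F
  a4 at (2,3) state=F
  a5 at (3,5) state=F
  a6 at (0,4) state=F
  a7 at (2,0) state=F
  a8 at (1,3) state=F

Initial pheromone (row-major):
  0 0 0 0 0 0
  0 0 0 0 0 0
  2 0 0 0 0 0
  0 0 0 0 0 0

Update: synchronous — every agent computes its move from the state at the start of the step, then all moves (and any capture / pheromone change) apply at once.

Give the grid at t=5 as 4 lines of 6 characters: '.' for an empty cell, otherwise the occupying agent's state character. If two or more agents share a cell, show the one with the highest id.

F.F...
......
F.....
......

t=1: a0@(0,0) a1@(2,0) a2@(0,2) a3@(2,0) a4@(1,2) a5@(2,0) a6@(0,3) a7@(2,0) a8@(0,2) | pheromone: 2 0 4 2 0 0 / 0 0 2 0 0 0 / 9 0 0 0 0 0 / 0 0 0 0 0 0
t=2: a0@(0,0) a1@(2,0) a2@(0,2) a3@(2,0) a4@(0,2) a5@(2,0) a6@(0,2) a7@(2,0) a8@(0,2) | pheromone: 3 0 11 1 0 0 / 0 0 1 0 0 0 / 16 0 0 0 0 0 / 0 0 0 0 0 0
t=3: a0@(0,0) a1@(2,0) a2@(0,2) a3@(2,0) a4@(0,2) a5@(2,0) a6@(0,2) a7@(2,0) a8@(0,2) | pheromone: 4 0 18 0 0 0 / 0 0 0 0 0 0 / 23 0 0 0 0 0 / 0 0 0 0 0 0
t=4: a0@(0,0) a1@(2,0) a2@(0,2) a3@(2,0) a4@(0,2) a5@(2,0) a6@(0,2) a7@(2,0) a8@(0,2) | pheromone: 5 0 25 0 0 0 / 0 0 0 0 0 0 / 30 0 0 0 0 0 / 0 0 0 0 0 0
t=5: a0@(0,0) a1@(2,0) a2@(0,2) a3@(2,0) a4@(0,2) a5@(2,0) a6@(0,2) a7@(2,0) a8@(0,2) | pheromone: 6 0 32 0 0 0 / 0 0 0 0 0 0 / 37 0 0 0 0 0 / 0 0 0 0 0 0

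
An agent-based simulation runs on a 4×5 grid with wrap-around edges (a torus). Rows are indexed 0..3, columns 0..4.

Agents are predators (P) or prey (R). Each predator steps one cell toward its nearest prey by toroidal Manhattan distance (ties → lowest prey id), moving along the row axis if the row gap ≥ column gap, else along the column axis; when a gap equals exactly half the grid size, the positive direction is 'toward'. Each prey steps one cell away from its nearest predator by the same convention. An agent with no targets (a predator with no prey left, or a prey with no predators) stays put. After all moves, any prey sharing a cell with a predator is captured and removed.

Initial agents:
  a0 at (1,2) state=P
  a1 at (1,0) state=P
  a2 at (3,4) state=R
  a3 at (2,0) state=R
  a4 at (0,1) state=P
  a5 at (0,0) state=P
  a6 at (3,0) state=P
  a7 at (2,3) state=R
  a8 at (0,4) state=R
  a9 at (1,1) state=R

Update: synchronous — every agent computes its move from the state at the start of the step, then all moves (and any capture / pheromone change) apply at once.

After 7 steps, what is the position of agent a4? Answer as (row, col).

(0, 0)

t=1: a0@(1,1):P a1@(2,0):P a2@(3,3):R a3@(3,0):R a4@(1,1):P a5@(0,4):P a6@(3,4):P a7@(3,3):R a8@(0,3):R a9@(1,0):R
t=2: a0@(1,0):P a1@(3,0):P a2@(3,2):R a3@(0,0):R a4@(1,0):P a5@(0,3):P a6@(3,3):P a7@(3,2):R a8@(0,2):R a9@(1,4):R
t=3: a0@(0,0):P a1@(0,0):P a2@(3,1):R a3@(3,0):R a4@(0,0):P a5@(0,2):P a6@(3,2):P a7@(3,1):R a8@(0,1):R a9@(1,3):R
t=4: a0@(3,0):P a1@(3,0):P a3@(2,0):R a4@(3,0):P a5@(0,1):P a6@(3,1):P a8@(0,2):R a9@(2,3):R
t=5: a0@(2,0):P a1@(2,0):P a3@(1,0):R a4@(2,0):P a5@(0,2):P a6@(2,1):P a8@(0,3):R a9@(2,2):R
t=6: a0@(1,0):P a1@(1,0):P a3@(0,0):R a4@(1,0):P a5@(0,3):P a6@(2,2):P a8@(0,4):R a9@(2,3):R
t=7: a0@(0,0):P a1@(0,0):P a3@(3,0):R a4@(0,0):P a5@(0,4):P a6@(2,3):P a9@(2,4):R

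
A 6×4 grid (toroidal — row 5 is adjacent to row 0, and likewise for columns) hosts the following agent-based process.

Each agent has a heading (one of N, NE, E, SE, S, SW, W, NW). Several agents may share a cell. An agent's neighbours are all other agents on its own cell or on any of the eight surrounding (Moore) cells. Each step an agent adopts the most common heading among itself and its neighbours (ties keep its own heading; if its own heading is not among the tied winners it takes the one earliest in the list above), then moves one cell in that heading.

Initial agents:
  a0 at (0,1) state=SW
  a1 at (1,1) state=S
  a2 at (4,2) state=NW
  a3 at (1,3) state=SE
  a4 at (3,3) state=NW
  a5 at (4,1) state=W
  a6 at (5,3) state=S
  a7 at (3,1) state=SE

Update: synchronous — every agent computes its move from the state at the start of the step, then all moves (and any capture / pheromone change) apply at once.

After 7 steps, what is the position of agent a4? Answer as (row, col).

(2, 0)

t=1: a0@(1,0):SW a1@(2,1):S a2@(3,1):NW a3@(2,0):SE a4@(2,2):NW a5@(4,0):W a6@(0,3):S a7@(4,2):SE
t=2: a0@(2,0):S a1@(1,0):NW a2@(2,0):NW a3@(3,1):SE a4@(1,1):NW a5@(4,3):W a6@(1,3):S a7@(5,3):SE
t=3: a0@(1,3):NW a1@(0,3):NW a2@(1,3):NW a3@(4,2):SE a4@(0,0):NW a5@(4,2):W a6@(2,3):S a7@(0,0):SE
t=4: a0@(0,2):NW a1@(5,2):NW a2@(0,2):NW a3@(5,3):SE a4@(5,3):NW a5@(4,1):W a6@(1,2):NW a7@(5,3):NW
t=5: a0@(5,1):NW a1@(4,1):NW a2@(5,1):NW a3@(4,2):NW a4@(4,2):NW a5@(4,0):W a6@(0,1):NW a7@(4,2):NW
t=6: a0@(4,0):NW a1@(3,0):NW a2@(4,0):NW a3@(3,1):NW a4@(3,1):NW a5@(3,3):NW a6@(5,0):NW a7@(3,1):NW
t=7: a0@(3,3):NW a1@(2,3):NW a2@(3,3):NW a3@(2,0):NW a4@(2,0):NW a5@(2,2):NW a6@(4,3):NW a7@(2,0):NW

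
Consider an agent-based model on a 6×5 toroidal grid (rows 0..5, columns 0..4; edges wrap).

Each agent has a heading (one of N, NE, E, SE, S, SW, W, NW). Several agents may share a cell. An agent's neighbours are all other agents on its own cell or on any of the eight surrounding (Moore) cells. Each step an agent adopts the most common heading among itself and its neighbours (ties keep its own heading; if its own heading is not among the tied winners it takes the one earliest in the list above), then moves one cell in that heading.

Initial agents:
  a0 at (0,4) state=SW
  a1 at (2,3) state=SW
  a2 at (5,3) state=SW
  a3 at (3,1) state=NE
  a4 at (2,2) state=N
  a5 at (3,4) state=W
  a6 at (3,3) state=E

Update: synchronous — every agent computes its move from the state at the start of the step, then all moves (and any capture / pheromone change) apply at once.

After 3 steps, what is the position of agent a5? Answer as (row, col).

t=1: a0@(1,3):SW a1@(3,2):SW a2@(0,2):SW a3@(2,2):NE a4@(1,2):N a5@(3,3):W a6@(3,4):E
t=2: a0@(2,2):SW a1@(4,1):SW a2@(1,1):SW a3@(3,1):SW a4@(2,1):SW a5@(3,2):W a6@(3,0):E
t=3: a0@(3,1):SW a1@(5,0):SW a2@(2,0):SW a3@(4,0):SW a4@(3,0):SW a5@(4,1):SW a6@(4,4):SW

(4, 1)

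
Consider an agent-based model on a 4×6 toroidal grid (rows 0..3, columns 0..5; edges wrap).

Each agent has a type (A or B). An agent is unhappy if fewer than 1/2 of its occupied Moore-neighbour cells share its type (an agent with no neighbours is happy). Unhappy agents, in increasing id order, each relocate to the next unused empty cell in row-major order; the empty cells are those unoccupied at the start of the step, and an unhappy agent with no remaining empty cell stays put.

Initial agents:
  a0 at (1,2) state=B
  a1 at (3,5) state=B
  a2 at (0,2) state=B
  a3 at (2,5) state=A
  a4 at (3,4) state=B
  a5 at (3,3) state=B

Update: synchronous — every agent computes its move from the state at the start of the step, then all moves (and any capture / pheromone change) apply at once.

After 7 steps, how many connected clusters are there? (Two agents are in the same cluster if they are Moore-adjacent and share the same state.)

t=1: a0@(1,2):B a1@(3,5):B a2@(0,2):B a3@(0,0):A a4@(3,4):B a5@(3,3):B
t=2: a0@(1,2):B a1@(3,5):B a2@(0,2):B a3@(0,1):A a4@(3,4):B a5@(3,3):B
t=3: a0@(1,2):B a1@(3,5):B a2@(0,2):B a3@(0,0):A a4@(3,4):B a5@(3,3):B
t=4: a0@(1,2):B a1@(3,5):B a2@(0,2):B a3@(0,1):A a4@(3,4):B a5@(3,3):B
t=5: a0@(1,2):B a1@(3,5):B a2@(0,2):B a3@(0,0):A a4@(3,4):B a5@(3,3):B
t=6: a0@(1,2):B a1@(3,5):B a2@(0,2):B a3@(0,1):A a4@(3,4):B a5@(3,3):B
t=7: a0@(1,2):B a1@(3,5):B a2@(0,2):B a3@(0,0):A a4@(3,4):B a5@(3,3):B

2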